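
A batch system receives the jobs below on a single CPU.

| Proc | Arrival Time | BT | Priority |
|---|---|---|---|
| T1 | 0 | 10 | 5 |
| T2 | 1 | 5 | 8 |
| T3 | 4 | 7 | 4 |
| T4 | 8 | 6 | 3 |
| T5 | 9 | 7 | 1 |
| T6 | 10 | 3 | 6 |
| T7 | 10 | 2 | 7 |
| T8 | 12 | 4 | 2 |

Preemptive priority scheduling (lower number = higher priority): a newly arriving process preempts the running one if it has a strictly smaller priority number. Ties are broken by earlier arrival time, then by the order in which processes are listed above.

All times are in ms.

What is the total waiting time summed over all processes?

Schedule: | T1 0-4 | T3 4-8 | T4 8-9 | T5 9-16 | T8 16-20 | T4 20-25 | T3 25-28 | T1 28-34 | T6 34-37 | T7 37-39 | T2 39-44 |
Completion: T1=34  T2=44  T3=28  T4=25  T5=16  T6=37  T7=39  T8=20
Turnaround (C−A): T1=34  T2=43  T3=24  T4=17  T5=7  T6=27  T7=29  T8=8
Waiting = turnaround − burst: T1=24, T2=38, T3=17, T4=11, T5=0, T6=24, T7=27, T8=4
Total waiting = 24 + 38 + 17 + 11 + 0 + 24 + 27 + 4 = 145

145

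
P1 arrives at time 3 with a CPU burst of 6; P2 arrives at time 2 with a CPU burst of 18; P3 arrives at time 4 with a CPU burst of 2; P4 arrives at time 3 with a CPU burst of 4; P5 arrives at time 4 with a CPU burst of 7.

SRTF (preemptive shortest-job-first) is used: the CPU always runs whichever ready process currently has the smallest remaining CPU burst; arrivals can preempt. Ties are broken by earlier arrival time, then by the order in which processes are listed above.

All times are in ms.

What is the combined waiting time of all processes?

38

Schedule: | idle 0-2 | P2 2-3 | P4 3-4 | P3 4-6 | P4 6-9 | P1 9-15 | P5 15-22 | P2 22-39 |
Completion: P1=15  P2=39  P3=6  P4=9  P5=22
Waiting = turnaround − burst: P1=6, P2=19, P3=0, P4=2, P5=11
Total waiting = 6 + 19 + 0 + 2 + 11 = 38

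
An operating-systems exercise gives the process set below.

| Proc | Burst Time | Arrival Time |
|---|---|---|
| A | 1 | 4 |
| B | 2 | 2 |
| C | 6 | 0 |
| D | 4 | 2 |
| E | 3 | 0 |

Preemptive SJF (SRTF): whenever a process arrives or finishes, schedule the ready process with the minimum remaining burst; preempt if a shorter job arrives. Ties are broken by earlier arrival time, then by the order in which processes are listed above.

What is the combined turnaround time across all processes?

Gantt: | E 0-3 | B 3-5 | A 5-6 | D 6-10 | C 10-16 |
Completion: A=6  B=5  C=16  D=10  E=3
Turnaround (C−A): A=2  B=3  C=16  D=8  E=3
Turnaround = completion − arrival: A=2, B=3, C=16, D=8, E=3
Total turnaround = 2 + 3 + 16 + 8 + 3 = 32

32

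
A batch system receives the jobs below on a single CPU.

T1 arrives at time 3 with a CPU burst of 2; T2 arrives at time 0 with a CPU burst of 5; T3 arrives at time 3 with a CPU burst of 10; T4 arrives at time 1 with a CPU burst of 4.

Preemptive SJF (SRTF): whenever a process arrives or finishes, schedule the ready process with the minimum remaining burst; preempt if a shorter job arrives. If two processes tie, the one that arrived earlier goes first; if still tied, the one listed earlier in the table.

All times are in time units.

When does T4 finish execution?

11

Schedule: | T2 0-5 | T1 5-7 | T4 7-11 | T3 11-21 |
Completion: T1=7  T2=5  T3=21  T4=11
Turnaround (C−A): T1=4  T2=5  T3=18  T4=10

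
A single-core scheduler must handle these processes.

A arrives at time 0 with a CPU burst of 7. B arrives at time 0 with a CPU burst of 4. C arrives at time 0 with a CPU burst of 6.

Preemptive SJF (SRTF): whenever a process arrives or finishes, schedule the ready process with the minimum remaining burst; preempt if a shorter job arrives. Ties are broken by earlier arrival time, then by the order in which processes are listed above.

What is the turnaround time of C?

10

Gantt: | B 0-4 | C 4-10 | A 10-17 |
Completion: A=17  B=4  C=10
Turnaround(C) = completion − arrival = 10 − 0 = 10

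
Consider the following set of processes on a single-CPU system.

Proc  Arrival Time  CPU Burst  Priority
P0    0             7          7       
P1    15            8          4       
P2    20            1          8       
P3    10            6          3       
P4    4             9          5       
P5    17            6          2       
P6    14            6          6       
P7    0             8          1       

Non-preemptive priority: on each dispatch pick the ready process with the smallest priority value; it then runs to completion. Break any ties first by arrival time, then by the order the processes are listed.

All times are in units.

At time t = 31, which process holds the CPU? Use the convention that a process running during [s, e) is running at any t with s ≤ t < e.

P1

Schedule: | P7 0-8 | P4 8-17 | P5 17-23 | P3 23-29 | P1 29-37 | P6 37-43 | P0 43-50 | P2 50-51 |
Completion: P0=50  P1=37  P2=51  P3=29  P4=17  P5=23  P6=43  P7=8
Turnaround (C−A): P0=50  P1=22  P2=31  P3=19  P4=13  P5=6  P6=29  P7=8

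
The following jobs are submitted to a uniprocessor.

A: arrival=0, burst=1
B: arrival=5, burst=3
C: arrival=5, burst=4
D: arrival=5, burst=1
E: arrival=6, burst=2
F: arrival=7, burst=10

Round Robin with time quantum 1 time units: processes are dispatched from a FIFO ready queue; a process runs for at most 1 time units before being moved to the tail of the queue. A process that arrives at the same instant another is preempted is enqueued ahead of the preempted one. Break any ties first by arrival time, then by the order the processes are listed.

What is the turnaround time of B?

9

Timeline: | A 0-1 | idle 1-5 | B 5-6 | C 6-7 | D 7-8 | E 8-9 | B 9-10 | F 10-11 | C 11-12 | E 12-13 | B 13-14 | F 14-15 | C 15-16 | F 16-17 | C 17-18 | F 18-25 |
Completion: A=1  B=14  C=18  D=8  E=13  F=25
Turnaround(B) = completion − arrival = 14 − 5 = 9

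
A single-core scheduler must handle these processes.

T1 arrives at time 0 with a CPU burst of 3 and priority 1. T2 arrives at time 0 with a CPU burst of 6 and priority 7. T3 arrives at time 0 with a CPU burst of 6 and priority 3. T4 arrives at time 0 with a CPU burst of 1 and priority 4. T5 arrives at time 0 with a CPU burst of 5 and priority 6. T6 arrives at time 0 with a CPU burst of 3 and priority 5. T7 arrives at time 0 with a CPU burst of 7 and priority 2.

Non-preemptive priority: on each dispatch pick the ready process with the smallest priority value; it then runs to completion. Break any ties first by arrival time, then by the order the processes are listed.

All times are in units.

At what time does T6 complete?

20

Schedule: | T1 0-3 | T7 3-10 | T3 10-16 | T4 16-17 | T6 17-20 | T5 20-25 | T2 25-31 |
Completion: T1=3  T2=31  T3=16  T4=17  T5=25  T6=20  T7=10
Turnaround (C−A): T1=3  T2=31  T3=16  T4=17  T5=25  T6=20  T7=10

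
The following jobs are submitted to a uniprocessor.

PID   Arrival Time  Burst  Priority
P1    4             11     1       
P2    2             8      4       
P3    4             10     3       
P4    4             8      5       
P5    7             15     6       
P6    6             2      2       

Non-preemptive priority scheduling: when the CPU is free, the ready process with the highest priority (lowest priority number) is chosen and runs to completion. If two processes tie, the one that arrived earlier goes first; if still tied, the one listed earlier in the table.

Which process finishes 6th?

Gantt: | idle 0-2 | P2 2-10 | P1 10-21 | P6 21-23 | P3 23-33 | P4 33-41 | P5 41-56 |
Completion: P1=21  P2=10  P3=33  P4=41  P5=56  P6=23
Turnaround (C−A): P1=17  P2=8  P3=29  P4=37  P5=49  P6=17
Finish order: P2 → P1 → P6 → P3 → P4 → P5

P5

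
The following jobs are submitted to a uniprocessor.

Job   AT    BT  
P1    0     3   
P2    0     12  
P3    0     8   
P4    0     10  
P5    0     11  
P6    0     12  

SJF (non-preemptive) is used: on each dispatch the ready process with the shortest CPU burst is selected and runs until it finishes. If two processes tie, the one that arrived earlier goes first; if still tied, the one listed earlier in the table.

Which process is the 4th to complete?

Gantt: | P1 0-3 | P3 3-11 | P4 11-21 | P5 21-32 | P2 32-44 | P6 44-56 |
Completion: P1=3  P2=44  P3=11  P4=21  P5=32  P6=56
Turnaround (C−A): P1=3  P2=44  P3=11  P4=21  P5=32  P6=56
Finish order: P1 → P3 → P4 → P5 → P2 → P6

P5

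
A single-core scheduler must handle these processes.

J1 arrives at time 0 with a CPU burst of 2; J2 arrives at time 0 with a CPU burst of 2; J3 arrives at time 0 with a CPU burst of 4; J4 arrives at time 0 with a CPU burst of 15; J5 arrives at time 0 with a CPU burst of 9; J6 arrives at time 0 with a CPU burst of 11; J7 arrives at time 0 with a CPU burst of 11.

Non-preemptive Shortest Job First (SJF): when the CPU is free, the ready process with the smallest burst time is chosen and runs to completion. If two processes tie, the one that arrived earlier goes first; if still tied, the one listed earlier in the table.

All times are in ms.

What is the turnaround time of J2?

4

Schedule: | J1 0-2 | J2 2-4 | J3 4-8 | J5 8-17 | J6 17-28 | J7 28-39 | J4 39-54 |
Completion: J1=2  J2=4  J3=8  J4=54  J5=17  J6=28  J7=39
Turnaround (C−A): J1=2  J2=4  J3=8  J4=54  J5=17  J6=28  J7=39
Turnaround(J2) = completion − arrival = 4 − 0 = 4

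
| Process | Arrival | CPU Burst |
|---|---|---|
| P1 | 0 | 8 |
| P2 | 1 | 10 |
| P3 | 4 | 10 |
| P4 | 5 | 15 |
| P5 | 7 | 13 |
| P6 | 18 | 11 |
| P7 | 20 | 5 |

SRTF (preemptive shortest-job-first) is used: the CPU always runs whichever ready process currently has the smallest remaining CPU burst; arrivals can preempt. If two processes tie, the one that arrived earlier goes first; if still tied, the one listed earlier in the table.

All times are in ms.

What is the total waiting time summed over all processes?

130

Gantt: | P1 0-8 | P2 8-18 | P3 18-20 | P7 20-25 | P3 25-33 | P6 33-44 | P5 44-57 | P4 57-72 |
Completion: P1=8  P2=18  P3=33  P4=72  P5=57  P6=44  P7=25
Turnaround (C−A): P1=8  P2=17  P3=29  P4=67  P5=50  P6=26  P7=5
Waiting = turnaround − burst: P1=0, P2=7, P3=19, P4=52, P5=37, P6=15, P7=0
Total waiting = 0 + 7 + 19 + 52 + 37 + 15 + 0 = 130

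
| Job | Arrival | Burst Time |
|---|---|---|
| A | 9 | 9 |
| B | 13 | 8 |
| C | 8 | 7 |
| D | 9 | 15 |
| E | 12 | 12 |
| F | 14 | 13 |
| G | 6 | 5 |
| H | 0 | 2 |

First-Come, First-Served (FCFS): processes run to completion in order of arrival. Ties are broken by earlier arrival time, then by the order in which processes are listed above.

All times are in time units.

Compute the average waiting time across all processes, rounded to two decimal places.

18.63

Timeline: | H 0-2 | idle 2-6 | G 6-11 | C 11-18 | A 18-27 | D 27-42 | E 42-54 | B 54-62 | F 62-75 |
Completion: A=27  B=62  C=18  D=42  E=54  F=75  G=11  H=2
Waiting times: A=9, B=41, C=3, D=18, E=30, F=48, G=0, H=0
Average waiting = (9+41+3+18+30+48+0+0) / 8 = 149/8 = 18.63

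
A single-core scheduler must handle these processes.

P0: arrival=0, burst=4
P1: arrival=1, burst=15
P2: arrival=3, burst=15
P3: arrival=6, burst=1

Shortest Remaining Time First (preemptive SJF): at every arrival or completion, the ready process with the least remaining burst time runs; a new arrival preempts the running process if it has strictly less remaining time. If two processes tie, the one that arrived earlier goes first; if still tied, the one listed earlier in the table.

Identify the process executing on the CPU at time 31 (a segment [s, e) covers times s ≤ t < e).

P2

Gantt: | P0 0-4 | P1 4-6 | P3 6-7 | P1 7-20 | P2 20-35 |
Completion: P0=4  P1=20  P2=35  P3=7
Turnaround (C−A): P0=4  P1=19  P2=32  P3=1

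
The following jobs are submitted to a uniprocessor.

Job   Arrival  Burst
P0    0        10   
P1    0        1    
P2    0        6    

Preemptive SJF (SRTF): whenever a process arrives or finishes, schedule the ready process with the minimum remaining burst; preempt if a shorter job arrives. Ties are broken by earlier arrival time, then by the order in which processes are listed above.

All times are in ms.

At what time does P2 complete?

7

Schedule: | P1 0-1 | P2 1-7 | P0 7-17 |
Completion: P0=17  P1=1  P2=7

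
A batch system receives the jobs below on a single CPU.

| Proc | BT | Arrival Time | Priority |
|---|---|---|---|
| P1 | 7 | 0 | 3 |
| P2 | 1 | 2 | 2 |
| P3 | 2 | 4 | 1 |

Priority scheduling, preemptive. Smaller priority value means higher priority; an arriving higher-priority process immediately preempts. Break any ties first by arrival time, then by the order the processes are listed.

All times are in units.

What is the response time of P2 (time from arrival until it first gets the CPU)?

0

Schedule: | P1 0-2 | P2 2-3 | P1 3-4 | P3 4-6 | P1 6-10 |
Completion: P1=10  P2=3  P3=6
Turnaround (C−A): P1=10  P2=1  P3=2
Response(P2) = first start − arrival = 2 − 2 = 0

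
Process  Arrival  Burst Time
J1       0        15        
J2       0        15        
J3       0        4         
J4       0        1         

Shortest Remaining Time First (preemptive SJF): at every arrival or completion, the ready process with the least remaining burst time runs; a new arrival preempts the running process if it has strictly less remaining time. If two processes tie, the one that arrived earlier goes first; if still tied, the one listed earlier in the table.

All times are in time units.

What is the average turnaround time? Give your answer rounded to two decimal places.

Gantt: | J4 0-1 | J3 1-5 | J1 5-20 | J2 20-35 |
Completion: J1=20  J2=35  J3=5  J4=1
Turnaround (C−A): J1=20  J2=35  J3=5  J4=1
Turnaround times: J1=20, J2=35, J3=5, J4=1
Average turnaround = (20+35+5+1) / 4 = 61/4 = 15.25

15.25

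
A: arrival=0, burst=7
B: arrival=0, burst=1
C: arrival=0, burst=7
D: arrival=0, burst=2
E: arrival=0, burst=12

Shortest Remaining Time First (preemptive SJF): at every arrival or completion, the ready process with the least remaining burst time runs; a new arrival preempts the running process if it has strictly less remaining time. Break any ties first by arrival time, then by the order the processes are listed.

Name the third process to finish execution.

Gantt: | B 0-1 | D 1-3 | A 3-10 | C 10-17 | E 17-29 |
Completion: A=10  B=1  C=17  D=3  E=29
Turnaround (C−A): A=10  B=1  C=17  D=3  E=29
Finish order: B → D → A → C → E

A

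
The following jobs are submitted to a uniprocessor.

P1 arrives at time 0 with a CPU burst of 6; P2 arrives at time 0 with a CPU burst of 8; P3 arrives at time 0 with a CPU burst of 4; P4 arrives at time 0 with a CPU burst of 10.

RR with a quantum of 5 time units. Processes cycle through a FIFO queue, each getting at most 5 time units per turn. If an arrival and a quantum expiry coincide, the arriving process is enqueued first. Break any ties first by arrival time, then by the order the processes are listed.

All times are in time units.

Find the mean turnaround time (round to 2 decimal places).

Gantt: | P1 0-5 | P2 5-10 | P3 10-14 | P4 14-19 | P1 19-20 | P2 20-23 | P4 23-28 |
Completion: P1=20  P2=23  P3=14  P4=28
Turnaround (C−A): P1=20  P2=23  P3=14  P4=28
Turnaround times: P1=20, P2=23, P3=14, P4=28
Average turnaround = (20+23+14+28) / 4 = 85/4 = 21.25

21.25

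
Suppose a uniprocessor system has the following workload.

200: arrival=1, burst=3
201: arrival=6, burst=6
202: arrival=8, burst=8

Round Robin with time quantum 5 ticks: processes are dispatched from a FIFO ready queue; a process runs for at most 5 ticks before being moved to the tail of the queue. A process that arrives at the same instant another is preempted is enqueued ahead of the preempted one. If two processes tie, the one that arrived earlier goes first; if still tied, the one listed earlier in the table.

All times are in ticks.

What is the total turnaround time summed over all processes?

Schedule: | idle 0-1 | 200 1-4 | idle 4-6 | 201 6-11 | 202 11-16 | 201 16-17 | 202 17-20 |
Completion: 200=4  201=17  202=20
Turnaround = completion − arrival: 200=3, 201=11, 202=12
Total turnaround = 3 + 11 + 12 = 26

26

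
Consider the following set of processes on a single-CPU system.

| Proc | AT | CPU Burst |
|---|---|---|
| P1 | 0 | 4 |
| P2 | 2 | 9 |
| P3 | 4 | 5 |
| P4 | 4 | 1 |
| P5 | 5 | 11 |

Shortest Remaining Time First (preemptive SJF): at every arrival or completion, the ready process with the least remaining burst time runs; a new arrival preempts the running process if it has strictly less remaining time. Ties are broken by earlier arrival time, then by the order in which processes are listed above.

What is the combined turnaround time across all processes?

Schedule: | P1 0-4 | P4 4-5 | P3 5-10 | P2 10-19 | P5 19-30 |
Completion: P1=4  P2=19  P3=10  P4=5  P5=30
Turnaround = completion − arrival: P1=4, P2=17, P3=6, P4=1, P5=25
Total turnaround = 4 + 17 + 6 + 1 + 25 = 53

53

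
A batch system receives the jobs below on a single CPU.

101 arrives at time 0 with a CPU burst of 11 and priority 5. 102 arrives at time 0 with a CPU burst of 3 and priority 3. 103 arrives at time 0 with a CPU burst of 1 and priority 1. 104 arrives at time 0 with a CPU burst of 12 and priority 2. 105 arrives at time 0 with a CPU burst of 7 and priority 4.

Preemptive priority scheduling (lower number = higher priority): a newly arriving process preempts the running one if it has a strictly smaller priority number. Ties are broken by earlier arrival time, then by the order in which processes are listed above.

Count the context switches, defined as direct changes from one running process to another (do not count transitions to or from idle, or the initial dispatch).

Timeline: | 103 0-1 | 104 1-13 | 102 13-16 | 105 16-23 | 101 23-34 |
Completion: 101=34  102=16  103=1  104=13  105=23
Turnaround (C−A): 101=34  102=16  103=1  104=13  105=23

4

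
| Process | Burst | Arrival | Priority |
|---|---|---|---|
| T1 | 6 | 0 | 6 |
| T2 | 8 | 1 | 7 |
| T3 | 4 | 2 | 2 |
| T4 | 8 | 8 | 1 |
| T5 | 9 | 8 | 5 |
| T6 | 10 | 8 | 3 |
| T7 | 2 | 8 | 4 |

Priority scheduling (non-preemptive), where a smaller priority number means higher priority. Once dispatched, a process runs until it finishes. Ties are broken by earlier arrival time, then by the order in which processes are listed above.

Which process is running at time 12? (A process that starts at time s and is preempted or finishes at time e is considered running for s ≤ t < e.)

Timeline: | T1 0-6 | T3 6-10 | T4 10-18 | T6 18-28 | T7 28-30 | T5 30-39 | T2 39-47 |
Completion: T1=6  T2=47  T3=10  T4=18  T5=39  T6=28  T7=30

T4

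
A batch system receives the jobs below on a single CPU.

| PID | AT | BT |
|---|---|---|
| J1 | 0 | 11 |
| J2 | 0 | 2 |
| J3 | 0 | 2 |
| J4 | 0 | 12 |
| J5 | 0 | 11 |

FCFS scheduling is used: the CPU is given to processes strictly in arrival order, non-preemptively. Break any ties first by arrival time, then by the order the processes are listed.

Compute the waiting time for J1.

0

Schedule: | J1 0-11 | J2 11-13 | J3 13-15 | J4 15-27 | J5 27-38 |
Completion: J1=11  J2=13  J3=15  J4=27  J5=38
Waiting(J1) = turnaround − burst = 11 − 11 = 0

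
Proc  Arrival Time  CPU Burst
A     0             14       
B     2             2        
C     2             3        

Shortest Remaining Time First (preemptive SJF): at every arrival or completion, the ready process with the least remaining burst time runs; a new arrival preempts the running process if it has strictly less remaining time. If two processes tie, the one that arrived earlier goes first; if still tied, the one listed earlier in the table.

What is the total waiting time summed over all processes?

7

Timeline: | A 0-2 | B 2-4 | C 4-7 | A 7-19 |
Completion: A=19  B=4  C=7
Turnaround (C−A): A=19  B=2  C=5
Waiting = turnaround − burst: A=5, B=0, C=2
Total waiting = 5 + 0 + 2 = 7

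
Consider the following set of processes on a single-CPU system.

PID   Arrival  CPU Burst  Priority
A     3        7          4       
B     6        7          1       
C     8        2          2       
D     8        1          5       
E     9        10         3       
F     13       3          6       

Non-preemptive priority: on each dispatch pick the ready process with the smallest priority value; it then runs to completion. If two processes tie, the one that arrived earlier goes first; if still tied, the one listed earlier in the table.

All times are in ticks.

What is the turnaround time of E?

20

Gantt: | idle 0-3 | A 3-10 | B 10-17 | C 17-19 | E 19-29 | D 29-30 | F 30-33 |
Completion: A=10  B=17  C=19  D=30  E=29  F=33
Turnaround (C−A): A=7  B=11  C=11  D=22  E=20  F=20
Turnaround(E) = completion − arrival = 29 − 9 = 20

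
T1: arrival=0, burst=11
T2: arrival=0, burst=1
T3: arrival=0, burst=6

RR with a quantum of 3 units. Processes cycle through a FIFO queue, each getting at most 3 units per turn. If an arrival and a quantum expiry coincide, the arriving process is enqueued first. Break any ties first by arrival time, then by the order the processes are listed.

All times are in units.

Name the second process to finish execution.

Gantt: | T1 0-3 | T2 3-4 | T3 4-7 | T1 7-10 | T3 10-13 | T1 13-18 |
Completion: T1=18  T2=4  T3=13
Finish order: T2 → T3 → T1

T3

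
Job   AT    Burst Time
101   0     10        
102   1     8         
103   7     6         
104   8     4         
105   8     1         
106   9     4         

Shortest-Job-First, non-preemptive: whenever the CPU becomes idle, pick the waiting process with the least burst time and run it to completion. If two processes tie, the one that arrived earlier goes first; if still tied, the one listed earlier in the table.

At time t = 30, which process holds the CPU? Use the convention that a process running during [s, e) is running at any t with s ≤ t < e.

Schedule: | 101 0-10 | 105 10-11 | 104 11-15 | 106 15-19 | 103 19-25 | 102 25-33 |
Completion: 101=10  102=33  103=25  104=15  105=11  106=19
Turnaround (C−A): 101=10  102=32  103=18  104=7  105=3  106=10

102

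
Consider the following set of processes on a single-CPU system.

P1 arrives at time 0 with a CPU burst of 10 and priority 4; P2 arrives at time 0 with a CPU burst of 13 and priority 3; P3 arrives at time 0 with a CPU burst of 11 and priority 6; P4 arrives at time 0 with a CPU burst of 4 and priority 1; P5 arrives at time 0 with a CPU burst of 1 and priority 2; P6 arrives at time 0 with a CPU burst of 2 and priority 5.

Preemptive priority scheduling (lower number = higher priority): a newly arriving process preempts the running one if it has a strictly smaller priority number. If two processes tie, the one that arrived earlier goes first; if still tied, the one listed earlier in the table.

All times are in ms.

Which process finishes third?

Schedule: | P4 0-4 | P5 4-5 | P2 5-18 | P1 18-28 | P6 28-30 | P3 30-41 |
Completion: P1=28  P2=18  P3=41  P4=4  P5=5  P6=30
Turnaround (C−A): P1=28  P2=18  P3=41  P4=4  P5=5  P6=30
Finish order: P4 → P5 → P2 → P1 → P6 → P3

P2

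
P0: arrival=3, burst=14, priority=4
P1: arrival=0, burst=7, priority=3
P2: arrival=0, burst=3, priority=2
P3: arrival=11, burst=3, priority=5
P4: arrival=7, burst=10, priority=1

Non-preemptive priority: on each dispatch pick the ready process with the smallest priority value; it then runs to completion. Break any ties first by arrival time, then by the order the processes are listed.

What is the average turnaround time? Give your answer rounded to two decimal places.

Schedule: | P2 0-3 | P1 3-10 | P4 10-20 | P0 20-34 | P3 34-37 |
Completion: P0=34  P1=10  P2=3  P3=37  P4=20
Turnaround times: P0=31, P1=10, P2=3, P3=26, P4=13
Average turnaround = (31+10+3+26+13) / 5 = 83/5 = 16.60

16.60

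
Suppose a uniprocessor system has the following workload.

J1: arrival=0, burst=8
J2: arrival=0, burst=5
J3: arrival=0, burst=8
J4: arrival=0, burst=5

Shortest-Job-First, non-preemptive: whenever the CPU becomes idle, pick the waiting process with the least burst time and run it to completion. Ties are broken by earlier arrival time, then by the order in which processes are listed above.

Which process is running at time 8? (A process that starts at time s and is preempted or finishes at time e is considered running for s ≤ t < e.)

J4

Timeline: | J2 0-5 | J4 5-10 | J1 10-18 | J3 18-26 |
Completion: J1=18  J2=5  J3=26  J4=10
Turnaround (C−A): J1=18  J2=5  J3=26  J4=10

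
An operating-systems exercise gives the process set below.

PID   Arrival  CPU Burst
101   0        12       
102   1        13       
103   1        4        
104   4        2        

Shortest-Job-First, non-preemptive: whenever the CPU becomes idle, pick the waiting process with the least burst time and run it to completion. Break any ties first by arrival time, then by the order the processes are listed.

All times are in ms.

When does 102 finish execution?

31

Schedule: | 101 0-12 | 104 12-14 | 103 14-18 | 102 18-31 |
Completion: 101=12  102=31  103=18  104=14
Turnaround (C−A): 101=12  102=30  103=17  104=10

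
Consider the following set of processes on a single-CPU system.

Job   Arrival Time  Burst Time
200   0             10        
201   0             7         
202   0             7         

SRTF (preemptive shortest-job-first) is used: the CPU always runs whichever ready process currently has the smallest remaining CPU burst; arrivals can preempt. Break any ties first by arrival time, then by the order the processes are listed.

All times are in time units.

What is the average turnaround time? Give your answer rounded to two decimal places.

15.00

Schedule: | 201 0-7 | 202 7-14 | 200 14-24 |
Completion: 200=24  201=7  202=14
Turnaround (C−A): 200=24  201=7  202=14
Turnaround times: 200=24, 201=7, 202=14
Average turnaround = (24+7+14) / 3 = 45/3 = 15.00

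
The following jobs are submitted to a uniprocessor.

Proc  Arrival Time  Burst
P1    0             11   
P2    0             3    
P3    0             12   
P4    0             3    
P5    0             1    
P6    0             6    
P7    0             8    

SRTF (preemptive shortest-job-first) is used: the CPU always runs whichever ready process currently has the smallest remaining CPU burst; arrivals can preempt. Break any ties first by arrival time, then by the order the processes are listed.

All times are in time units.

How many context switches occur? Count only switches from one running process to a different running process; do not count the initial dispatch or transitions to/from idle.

Gantt: | P5 0-1 | P2 1-4 | P4 4-7 | P6 7-13 | P7 13-21 | P1 21-32 | P3 32-44 |
Completion: P1=32  P2=4  P3=44  P4=7  P5=1  P6=13  P7=21
Turnaround (C−A): P1=32  P2=4  P3=44  P4=7  P5=1  P6=13  P7=21

6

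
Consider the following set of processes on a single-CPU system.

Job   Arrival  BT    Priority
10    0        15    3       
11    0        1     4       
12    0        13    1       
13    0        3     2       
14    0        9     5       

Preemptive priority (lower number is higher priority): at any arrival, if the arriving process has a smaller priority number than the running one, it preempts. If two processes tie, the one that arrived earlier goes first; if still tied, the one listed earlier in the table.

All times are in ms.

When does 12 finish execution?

13

Timeline: | 12 0-13 | 13 13-16 | 10 16-31 | 11 31-32 | 14 32-41 |
Completion: 10=31  11=32  12=13  13=16  14=41
Turnaround (C−A): 10=31  11=32  12=13  13=16  14=41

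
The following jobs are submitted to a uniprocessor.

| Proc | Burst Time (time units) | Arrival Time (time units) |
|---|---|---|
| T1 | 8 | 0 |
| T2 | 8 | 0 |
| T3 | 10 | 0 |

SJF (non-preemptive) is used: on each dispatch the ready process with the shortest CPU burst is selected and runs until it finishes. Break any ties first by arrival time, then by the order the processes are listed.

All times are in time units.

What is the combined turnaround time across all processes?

50

Gantt: | T1 0-8 | T2 8-16 | T3 16-26 |
Completion: T1=8  T2=16  T3=26
Turnaround = completion − arrival: T1=8, T2=16, T3=26
Total turnaround = 8 + 16 + 26 = 50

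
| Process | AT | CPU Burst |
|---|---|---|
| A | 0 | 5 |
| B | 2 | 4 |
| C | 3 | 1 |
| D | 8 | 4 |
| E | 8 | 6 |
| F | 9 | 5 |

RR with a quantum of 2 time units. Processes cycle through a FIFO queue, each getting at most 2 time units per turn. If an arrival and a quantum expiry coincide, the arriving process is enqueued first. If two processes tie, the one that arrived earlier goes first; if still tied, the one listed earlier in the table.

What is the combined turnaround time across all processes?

63

Schedule: | A 0-2 | B 2-4 | A 4-6 | C 6-7 | B 7-9 | A 9-10 | D 10-12 | E 12-14 | F 14-16 | D 16-18 | E 18-20 | F 20-22 | E 22-24 | F 24-25 |
Completion: A=10  B=9  C=7  D=18  E=24  F=25
Turnaround = completion − arrival: A=10, B=7, C=4, D=10, E=16, F=16
Total turnaround = 10 + 7 + 4 + 10 + 16 + 16 = 63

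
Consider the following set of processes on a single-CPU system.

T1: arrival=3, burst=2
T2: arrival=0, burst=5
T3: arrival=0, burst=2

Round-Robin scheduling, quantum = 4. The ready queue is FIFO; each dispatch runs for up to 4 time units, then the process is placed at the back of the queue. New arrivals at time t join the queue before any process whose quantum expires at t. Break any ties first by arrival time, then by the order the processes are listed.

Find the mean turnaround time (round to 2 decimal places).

Gantt: | T2 0-4 | T3 4-6 | T1 6-8 | T2 8-9 |
Completion: T1=8  T2=9  T3=6
Turnaround (C−A): T1=5  T2=9  T3=6
Turnaround times: T1=5, T2=9, T3=6
Average turnaround = (5+9+6) / 3 = 20/3 = 6.67

6.67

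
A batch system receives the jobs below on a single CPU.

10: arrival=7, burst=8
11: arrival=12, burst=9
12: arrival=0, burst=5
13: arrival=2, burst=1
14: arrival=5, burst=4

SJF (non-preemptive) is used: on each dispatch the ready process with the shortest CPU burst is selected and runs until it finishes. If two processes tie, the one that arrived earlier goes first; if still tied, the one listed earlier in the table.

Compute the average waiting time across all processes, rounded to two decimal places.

2.60

Gantt: | 12 0-5 | 13 5-6 | 14 6-10 | 10 10-18 | 11 18-27 |
Completion: 10=18  11=27  12=5  13=6  14=10
Waiting times: 10=3, 11=6, 12=0, 13=3, 14=1
Average waiting = (3+6+0+3+1) / 5 = 13/5 = 2.60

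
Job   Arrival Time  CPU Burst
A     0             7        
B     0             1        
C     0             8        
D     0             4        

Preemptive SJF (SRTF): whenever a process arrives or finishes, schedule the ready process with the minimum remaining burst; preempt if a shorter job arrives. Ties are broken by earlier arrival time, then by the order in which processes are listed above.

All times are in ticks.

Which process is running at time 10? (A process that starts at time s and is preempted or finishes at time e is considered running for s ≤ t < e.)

A

Timeline: | B 0-1 | D 1-5 | A 5-12 | C 12-20 |
Completion: A=12  B=1  C=20  D=5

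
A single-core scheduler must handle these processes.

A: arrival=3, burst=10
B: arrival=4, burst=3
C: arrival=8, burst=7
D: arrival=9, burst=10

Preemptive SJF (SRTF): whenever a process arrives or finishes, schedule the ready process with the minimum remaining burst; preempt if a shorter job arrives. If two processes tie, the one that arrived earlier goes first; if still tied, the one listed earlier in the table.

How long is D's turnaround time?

24

Gantt: | idle 0-3 | A 3-4 | B 4-7 | A 7-8 | C 8-15 | A 15-23 | D 23-33 |
Completion: A=23  B=7  C=15  D=33
Turnaround(D) = completion − arrival = 33 − 9 = 24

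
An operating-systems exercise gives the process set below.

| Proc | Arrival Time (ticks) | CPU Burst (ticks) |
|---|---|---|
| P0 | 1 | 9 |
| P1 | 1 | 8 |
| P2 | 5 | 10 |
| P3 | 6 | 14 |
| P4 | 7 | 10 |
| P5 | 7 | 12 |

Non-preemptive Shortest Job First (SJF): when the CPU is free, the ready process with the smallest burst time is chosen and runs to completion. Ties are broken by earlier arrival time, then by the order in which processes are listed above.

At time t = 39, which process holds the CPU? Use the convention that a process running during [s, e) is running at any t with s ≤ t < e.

Timeline: | idle 0-1 | P1 1-9 | P0 9-18 | P2 18-28 | P4 28-38 | P5 38-50 | P3 50-64 |
Completion: P0=18  P1=9  P2=28  P3=64  P4=38  P5=50
Turnaround (C−A): P0=17  P1=8  P2=23  P3=58  P4=31  P5=43

P5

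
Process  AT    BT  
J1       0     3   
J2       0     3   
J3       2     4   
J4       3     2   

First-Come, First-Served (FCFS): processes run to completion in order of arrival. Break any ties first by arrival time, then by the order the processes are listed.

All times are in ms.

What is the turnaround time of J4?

9

Schedule: | J1 0-3 | J2 3-6 | J3 6-10 | J4 10-12 |
Completion: J1=3  J2=6  J3=10  J4=12
Turnaround(J4) = completion − arrival = 12 − 3 = 9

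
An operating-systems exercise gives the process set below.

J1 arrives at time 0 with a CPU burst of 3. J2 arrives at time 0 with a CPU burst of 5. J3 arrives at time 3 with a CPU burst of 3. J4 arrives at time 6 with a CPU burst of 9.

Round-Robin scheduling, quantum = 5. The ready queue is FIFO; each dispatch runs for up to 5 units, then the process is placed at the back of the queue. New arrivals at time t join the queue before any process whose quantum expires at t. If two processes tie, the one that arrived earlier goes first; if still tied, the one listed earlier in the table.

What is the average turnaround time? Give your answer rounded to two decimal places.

Schedule: | J1 0-3 | J2 3-8 | J3 8-11 | J4 11-20 |
Completion: J1=3  J2=8  J3=11  J4=20
Turnaround times: J1=3, J2=8, J3=8, J4=14
Average turnaround = (3+8+8+14) / 4 = 33/4 = 8.25

8.25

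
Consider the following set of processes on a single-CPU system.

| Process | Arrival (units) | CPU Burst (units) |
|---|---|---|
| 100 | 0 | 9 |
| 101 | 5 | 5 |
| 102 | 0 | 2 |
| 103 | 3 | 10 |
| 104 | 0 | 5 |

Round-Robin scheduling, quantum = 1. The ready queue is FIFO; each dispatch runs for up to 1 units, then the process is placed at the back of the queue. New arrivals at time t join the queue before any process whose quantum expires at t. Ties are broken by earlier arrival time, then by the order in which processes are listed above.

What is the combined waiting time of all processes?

68

Gantt: | 100 0-1 | 102 1-2 | 104 2-3 | 100 3-4 | 102 4-5 | 103 5-6 | 104 6-7 | 100 7-8 | 101 8-9 | 103 9-10 | 104 10-11 | 100 11-12 | 101 12-13 | 103 13-14 | 104 14-15 | 100 15-16 | 101 16-17 | 103 17-18 | 104 18-19 | 100 19-20 | 101 20-21 | 103 21-22 | 100 22-23 | 101 23-24 | 103 24-25 | 100 25-26 | 103 26-27 | 100 27-28 | 103 28-31 |
Completion: 100=28  101=24  102=5  103=31  104=19
Waiting = turnaround − burst: 100=19, 101=14, 102=3, 103=18, 104=14
Total waiting = 19 + 14 + 3 + 18 + 14 = 68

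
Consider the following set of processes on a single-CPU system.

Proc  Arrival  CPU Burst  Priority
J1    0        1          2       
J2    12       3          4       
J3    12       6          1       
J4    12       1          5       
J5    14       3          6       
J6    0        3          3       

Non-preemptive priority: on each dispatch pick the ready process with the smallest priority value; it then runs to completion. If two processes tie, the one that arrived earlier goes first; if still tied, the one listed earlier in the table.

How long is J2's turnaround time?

Timeline: | J1 0-1 | J6 1-4 | idle 4-12 | J3 12-18 | J2 18-21 | J4 21-22 | J5 22-25 |
Completion: J1=1  J2=21  J3=18  J4=22  J5=25  J6=4
Turnaround (C−A): J1=1  J2=9  J3=6  J4=10  J5=11  J6=4
Turnaround(J2) = completion − arrival = 21 − 12 = 9

9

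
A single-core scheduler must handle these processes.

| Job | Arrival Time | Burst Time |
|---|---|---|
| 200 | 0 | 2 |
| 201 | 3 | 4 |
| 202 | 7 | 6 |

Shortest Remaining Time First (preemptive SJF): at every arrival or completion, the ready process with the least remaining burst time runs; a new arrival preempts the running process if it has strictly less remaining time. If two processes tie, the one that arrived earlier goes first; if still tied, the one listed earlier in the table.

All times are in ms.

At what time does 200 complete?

2

Gantt: | 200 0-2 | idle 2-3 | 201 3-7 | 202 7-13 |
Completion: 200=2  201=7  202=13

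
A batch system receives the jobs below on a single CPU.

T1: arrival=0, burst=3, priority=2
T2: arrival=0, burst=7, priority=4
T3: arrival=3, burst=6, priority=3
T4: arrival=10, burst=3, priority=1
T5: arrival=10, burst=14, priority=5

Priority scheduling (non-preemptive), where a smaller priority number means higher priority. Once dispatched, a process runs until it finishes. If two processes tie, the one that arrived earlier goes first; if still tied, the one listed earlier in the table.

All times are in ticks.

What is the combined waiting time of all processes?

Timeline: | T1 0-3 | T3 3-9 | T2 9-16 | T4 16-19 | T5 19-33 |
Completion: T1=3  T2=16  T3=9  T4=19  T5=33
Turnaround (C−A): T1=3  T2=16  T3=6  T4=9  T5=23
Waiting = turnaround − burst: T1=0, T2=9, T3=0, T4=6, T5=9
Total waiting = 0 + 9 + 0 + 6 + 9 = 24

24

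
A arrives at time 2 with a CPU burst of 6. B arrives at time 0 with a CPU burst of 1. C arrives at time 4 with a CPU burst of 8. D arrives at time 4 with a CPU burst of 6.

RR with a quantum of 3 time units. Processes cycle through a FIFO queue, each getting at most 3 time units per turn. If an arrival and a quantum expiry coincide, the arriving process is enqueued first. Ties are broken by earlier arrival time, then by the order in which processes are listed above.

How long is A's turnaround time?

12

Gantt: | B 0-1 | idle 1-2 | A 2-5 | C 5-8 | D 8-11 | A 11-14 | C 14-17 | D 17-20 | C 20-22 |
Completion: A=14  B=1  C=22  D=20
Turnaround (C−A): A=12  B=1  C=18  D=16
Turnaround(A) = completion − arrival = 14 − 2 = 12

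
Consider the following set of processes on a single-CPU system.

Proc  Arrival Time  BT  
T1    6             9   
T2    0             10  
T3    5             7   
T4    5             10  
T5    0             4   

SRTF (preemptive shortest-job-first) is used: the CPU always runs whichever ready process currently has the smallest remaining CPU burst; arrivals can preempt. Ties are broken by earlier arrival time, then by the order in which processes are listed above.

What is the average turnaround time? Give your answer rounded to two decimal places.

Gantt: | T5 0-4 | T2 4-5 | T3 5-12 | T2 12-21 | T1 21-30 | T4 30-40 |
Completion: T1=30  T2=21  T3=12  T4=40  T5=4
Turnaround (C−A): T1=24  T2=21  T3=7  T4=35  T5=4
Turnaround times: T1=24, T2=21, T3=7, T4=35, T5=4
Average turnaround = (24+21+7+35+4) / 5 = 91/5 = 18.20

18.20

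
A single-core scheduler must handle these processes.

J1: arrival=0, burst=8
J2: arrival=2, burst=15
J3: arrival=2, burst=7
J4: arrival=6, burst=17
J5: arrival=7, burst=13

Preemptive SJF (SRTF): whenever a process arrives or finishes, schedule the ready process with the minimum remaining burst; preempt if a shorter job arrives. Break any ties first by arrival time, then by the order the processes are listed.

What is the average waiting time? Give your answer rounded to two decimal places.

Timeline: | J1 0-8 | J3 8-15 | J5 15-28 | J2 28-43 | J4 43-60 |
Completion: J1=8  J2=43  J3=15  J4=60  J5=28
Waiting times: J1=0, J2=26, J3=6, J4=37, J5=8
Average waiting = (0+26+6+37+8) / 5 = 77/5 = 15.40

15.40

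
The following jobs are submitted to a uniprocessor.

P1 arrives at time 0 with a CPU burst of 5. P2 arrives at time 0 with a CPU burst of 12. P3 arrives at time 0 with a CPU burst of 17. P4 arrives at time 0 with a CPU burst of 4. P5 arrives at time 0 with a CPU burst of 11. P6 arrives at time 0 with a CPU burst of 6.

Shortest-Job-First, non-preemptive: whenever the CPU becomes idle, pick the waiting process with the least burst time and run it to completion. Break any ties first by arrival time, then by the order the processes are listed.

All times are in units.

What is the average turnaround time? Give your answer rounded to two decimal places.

24.50

Timeline: | P4 0-4 | P1 4-9 | P6 9-15 | P5 15-26 | P2 26-38 | P3 38-55 |
Completion: P1=9  P2=38  P3=55  P4=4  P5=26  P6=15
Turnaround (C−A): P1=9  P2=38  P3=55  P4=4  P5=26  P6=15
Turnaround times: P1=9, P2=38, P3=55, P4=4, P5=26, P6=15
Average turnaround = (9+38+55+4+26+15) / 6 = 147/6 = 24.50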